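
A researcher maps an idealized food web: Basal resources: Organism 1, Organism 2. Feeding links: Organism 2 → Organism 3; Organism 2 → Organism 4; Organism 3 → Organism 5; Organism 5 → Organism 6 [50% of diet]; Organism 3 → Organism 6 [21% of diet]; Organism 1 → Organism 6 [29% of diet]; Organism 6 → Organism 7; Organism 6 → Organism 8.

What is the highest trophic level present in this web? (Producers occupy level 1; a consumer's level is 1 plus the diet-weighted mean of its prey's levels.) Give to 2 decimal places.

4.21

Organism 3: 1 + 1 = 2
Organism 4: 1 + 1 = 2
Organism 5: 1 + 2 = 3
Organism 6: 1 + (0.5×3 + 0.21×2 + 0.29×1) = 3.21
Organism 7: 1 + 3.21 = 4.21
Organism 8: 1 + 3.21 = 4.21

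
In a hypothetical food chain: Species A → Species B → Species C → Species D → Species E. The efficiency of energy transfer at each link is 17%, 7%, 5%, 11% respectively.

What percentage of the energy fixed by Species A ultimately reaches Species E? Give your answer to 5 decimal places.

0.00655%

Product of link efficiencies: 0.17 × 0.07 × 0.05 × 0.11 = 0.00006545
As a percentage: 0.00006545 × 100 = 0.00655%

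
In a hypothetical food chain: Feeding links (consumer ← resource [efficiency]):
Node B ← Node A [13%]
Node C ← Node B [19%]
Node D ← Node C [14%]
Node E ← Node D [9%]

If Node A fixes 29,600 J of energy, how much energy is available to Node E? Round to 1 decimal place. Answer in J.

Node B: 29600 × 0.13 = 3848 J
Node C: 3848 × 0.19 = 731.12 J
Node D: 731.12 × 0.14 = 102.3568 J
Node E: 102.3568 × 0.09 = 9.212112 J

9.2 J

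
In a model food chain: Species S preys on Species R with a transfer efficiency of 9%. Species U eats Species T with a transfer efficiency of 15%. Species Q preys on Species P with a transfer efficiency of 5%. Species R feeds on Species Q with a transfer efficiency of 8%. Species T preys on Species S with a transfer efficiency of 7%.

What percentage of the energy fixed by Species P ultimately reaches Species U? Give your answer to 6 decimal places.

0.000378%

Product of link efficiencies: 0.05 × 0.08 × 0.09 × 0.07 × 0.15 = 0.00000378
As a percentage: 0.00000378 × 100 = 0.000378%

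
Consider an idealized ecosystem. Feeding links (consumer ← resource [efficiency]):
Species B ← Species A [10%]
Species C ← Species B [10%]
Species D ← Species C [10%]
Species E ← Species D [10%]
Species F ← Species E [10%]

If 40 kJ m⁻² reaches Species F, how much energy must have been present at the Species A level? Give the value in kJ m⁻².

Cumulative transfer efficiency: 0.1 × 0.1 × 0.1 × 0.1 × 0.1 = 0.00001
Species A energy = 40 / 0.00001 = 4000000 kJ m⁻²

4000000 kJ m⁻²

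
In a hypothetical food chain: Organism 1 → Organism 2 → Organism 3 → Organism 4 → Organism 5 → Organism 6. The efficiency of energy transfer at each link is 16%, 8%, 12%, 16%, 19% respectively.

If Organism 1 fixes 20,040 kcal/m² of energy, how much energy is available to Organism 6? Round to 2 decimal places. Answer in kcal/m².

Organism 2: 20040 × 0.16 = 3206.4 kcal/m²
Organism 3: 3206.4 × 0.08 = 256.512 kcal/m²
Organism 4: 256.512 × 0.12 = 30.78144 kcal/m²
Organism 5: 30.78144 × 0.16 = 4.9250304 kcal/m²
Organism 6: 4.9250304 × 0.19 = 0.935755776 kcal/m²

0.94 kcal/m²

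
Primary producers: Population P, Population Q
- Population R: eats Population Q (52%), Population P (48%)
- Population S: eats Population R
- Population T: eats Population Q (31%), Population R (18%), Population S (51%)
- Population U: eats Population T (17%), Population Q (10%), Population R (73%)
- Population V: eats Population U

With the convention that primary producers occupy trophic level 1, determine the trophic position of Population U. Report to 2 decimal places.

Population R: 1 + (0.52×1 + 0.48×1) = 2
Population S: 1 + 2 = 3
Population T: 1 + (0.31×1 + 0.18×2 + 0.51×3) = 3.2
Population U: 1 + (0.17×3.2 + 0.1×1 + 0.73×2) = 3.104
Population V: 1 + 3.104 = 4.104

3.10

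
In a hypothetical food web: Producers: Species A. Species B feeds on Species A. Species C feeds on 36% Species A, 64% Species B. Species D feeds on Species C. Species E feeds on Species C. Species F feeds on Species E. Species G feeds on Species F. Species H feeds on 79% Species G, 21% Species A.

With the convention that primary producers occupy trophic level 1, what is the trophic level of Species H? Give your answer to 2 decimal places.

5.67

Species B: 1 + 1 = 2
Species C: 1 + (0.36×1 + 0.64×2) = 2.64
Species D: 1 + 2.64 = 3.64
Species E: 1 + 2.64 = 3.64
Species F: 1 + 3.64 = 4.64
Species G: 1 + 4.64 = 5.64
Species H: 1 + (0.79×5.64 + 0.21×1) = 5.6656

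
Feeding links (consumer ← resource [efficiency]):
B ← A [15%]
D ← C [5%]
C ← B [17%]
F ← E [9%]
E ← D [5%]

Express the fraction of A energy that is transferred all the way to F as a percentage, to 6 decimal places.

Product of link efficiencies: 0.15 × 0.17 × 0.05 × 0.05 × 0.09 = 0.0000057375
As a percentage: 0.0000057375 × 100 = 0.000574%

0.000574%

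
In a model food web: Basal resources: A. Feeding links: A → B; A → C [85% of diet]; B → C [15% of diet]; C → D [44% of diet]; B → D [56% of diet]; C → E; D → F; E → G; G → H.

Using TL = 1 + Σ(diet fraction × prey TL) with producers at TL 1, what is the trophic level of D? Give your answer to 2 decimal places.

B: 1 + 1 = 2
C: 1 + (0.85×1 + 0.15×2) = 2.15
D: 1 + (0.44×2.15 + 0.56×2) = 3.066
E: 1 + 2.15 = 3.15
F: 1 + 3.066 = 4.066
G: 1 + 3.15 = 4.15
H: 1 + 4.15 = 5.15

3.07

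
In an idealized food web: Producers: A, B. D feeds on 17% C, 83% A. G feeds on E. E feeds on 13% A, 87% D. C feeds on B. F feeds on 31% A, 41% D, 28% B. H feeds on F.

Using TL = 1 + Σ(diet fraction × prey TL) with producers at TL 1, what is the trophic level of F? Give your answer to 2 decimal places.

2.48

C: 1 + 1 = 2
D: 1 + (0.17×2 + 0.83×1) = 2.17
E: 1 + (0.13×1 + 0.87×2.17) = 3.0179
F: 1 + (0.31×1 + 0.41×2.17 + 0.28×1) = 2.4797
G: 1 + 3.0179 = 4.0179
H: 1 + 2.4797 = 3.4797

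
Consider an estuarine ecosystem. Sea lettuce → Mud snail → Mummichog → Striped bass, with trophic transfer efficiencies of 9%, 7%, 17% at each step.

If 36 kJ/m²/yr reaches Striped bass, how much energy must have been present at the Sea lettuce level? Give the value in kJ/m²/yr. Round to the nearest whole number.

33613 kJ/m²/yr

Cumulative transfer efficiency: 0.09 × 0.07 × 0.17 = 0.001071
Sea lettuce energy = 36 / 0.001071 = 33613 kJ/m²/yr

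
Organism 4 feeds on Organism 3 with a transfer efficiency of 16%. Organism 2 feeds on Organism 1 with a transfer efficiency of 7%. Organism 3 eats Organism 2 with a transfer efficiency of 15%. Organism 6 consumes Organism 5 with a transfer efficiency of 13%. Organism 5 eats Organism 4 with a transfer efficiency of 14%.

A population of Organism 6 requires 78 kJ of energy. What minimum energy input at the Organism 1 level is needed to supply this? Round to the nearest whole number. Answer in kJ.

Cumulative transfer efficiency: 0.07 × 0.15 × 0.16 × 0.14 × 0.13 = 0.000030576
Organism 1 energy = 78 / 0.000030576 = 2551020 kJ

2551020 kJ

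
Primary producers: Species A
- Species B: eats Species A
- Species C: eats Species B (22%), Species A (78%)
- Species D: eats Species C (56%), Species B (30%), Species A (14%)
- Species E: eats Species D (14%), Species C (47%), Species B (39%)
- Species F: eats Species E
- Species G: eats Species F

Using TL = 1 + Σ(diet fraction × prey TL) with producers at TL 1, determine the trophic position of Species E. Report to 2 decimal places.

Species B: 1 + 1 = 2
Species C: 1 + (0.22×2 + 0.78×1) = 2.22
Species D: 1 + (0.56×2.22 + 0.3×2 + 0.14×1) = 2.9832
Species E: 1 + (0.14×2.9832 + 0.47×2.22 + 0.39×2) = 3.241048
Species F: 1 + 3.241048 = 4.241048
Species G: 1 + 4.241048 = 5.241048

3.24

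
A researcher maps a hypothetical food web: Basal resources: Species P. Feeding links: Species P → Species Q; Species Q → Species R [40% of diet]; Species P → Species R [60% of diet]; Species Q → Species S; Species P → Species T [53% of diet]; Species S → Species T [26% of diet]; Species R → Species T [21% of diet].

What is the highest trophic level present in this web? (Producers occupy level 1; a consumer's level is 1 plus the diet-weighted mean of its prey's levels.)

3

Species Q: 1 + 1 = 2
Species R: 1 + (0.4×2 + 0.6×1) = 2.4
Species S: 1 + 2 = 3
Species T: 1 + (0.53×1 + 0.26×3 + 0.21×2.4) = 2.814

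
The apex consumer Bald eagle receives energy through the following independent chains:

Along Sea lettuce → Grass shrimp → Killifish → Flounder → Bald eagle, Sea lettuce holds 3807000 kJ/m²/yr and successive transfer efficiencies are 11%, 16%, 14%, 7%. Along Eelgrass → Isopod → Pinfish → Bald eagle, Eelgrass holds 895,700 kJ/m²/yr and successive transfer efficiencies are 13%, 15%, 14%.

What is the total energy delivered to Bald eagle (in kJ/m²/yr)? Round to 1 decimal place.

Via Sea lettuce: 3807000 × 0.11 × 0.16 × 0.14 × 0.07 = 656.63136 kJ/m²/yr
Via Eelgrass: 895700 × 0.13 × 0.15 × 0.14 = 2445.261 kJ/m²/yr
Total at Bald eagle: 656.63136 + 2445.261 = 3101.89236 kJ/m²/yr

3101.9 kJ/m²/yr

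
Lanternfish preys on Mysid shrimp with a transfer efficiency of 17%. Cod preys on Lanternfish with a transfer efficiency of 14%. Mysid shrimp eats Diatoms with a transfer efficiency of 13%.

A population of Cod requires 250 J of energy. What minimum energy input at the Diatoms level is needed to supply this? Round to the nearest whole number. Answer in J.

80802 J

Cumulative transfer efficiency: 0.13 × 0.17 × 0.14 = 0.003094
Diatoms energy = 250 / 0.003094 = 80802 J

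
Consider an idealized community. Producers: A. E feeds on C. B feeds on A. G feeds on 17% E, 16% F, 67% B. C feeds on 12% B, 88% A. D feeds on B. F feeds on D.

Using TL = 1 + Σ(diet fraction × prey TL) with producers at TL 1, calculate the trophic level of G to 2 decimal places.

3.51

B: 1 + 1 = 2
C: 1 + (0.12×2 + 0.88×1) = 2.12
D: 1 + 2 = 3
E: 1 + 2.12 = 3.12
F: 1 + 3 = 4
G: 1 + (0.17×3.12 + 0.16×4 + 0.67×2) = 3.5104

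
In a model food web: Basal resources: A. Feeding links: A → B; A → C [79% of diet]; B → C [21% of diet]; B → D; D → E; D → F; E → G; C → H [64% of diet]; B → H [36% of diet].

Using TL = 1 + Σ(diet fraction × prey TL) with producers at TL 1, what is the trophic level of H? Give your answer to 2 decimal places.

3.13

B: 1 + 1 = 2
C: 1 + (0.79×1 + 0.21×2) = 2.21
D: 1 + 2 = 3
E: 1 + 3 = 4
F: 1 + 3 = 4
G: 1 + 4 = 5
H: 1 + (0.64×2.21 + 0.36×2) = 3.1344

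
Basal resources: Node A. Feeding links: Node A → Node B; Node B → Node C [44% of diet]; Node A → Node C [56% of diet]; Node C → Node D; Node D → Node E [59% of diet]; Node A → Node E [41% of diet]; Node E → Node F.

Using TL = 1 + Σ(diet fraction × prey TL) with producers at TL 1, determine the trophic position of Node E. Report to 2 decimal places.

3.44

Node B: 1 + 1 = 2
Node C: 1 + (0.44×2 + 0.56×1) = 2.44
Node D: 1 + 2.44 = 3.44
Node E: 1 + (0.59×3.44 + 0.41×1) = 3.4396
Node F: 1 + 3.4396 = 4.4396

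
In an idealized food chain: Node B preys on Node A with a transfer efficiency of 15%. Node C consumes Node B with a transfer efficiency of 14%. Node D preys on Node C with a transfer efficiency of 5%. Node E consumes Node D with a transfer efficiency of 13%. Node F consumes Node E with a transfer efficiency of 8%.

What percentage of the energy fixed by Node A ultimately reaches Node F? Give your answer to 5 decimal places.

Product of link efficiencies: 0.15 × 0.14 × 0.05 × 0.13 × 0.08 = 0.00001092
As a percentage: 0.00001092 × 100 = 0.00109%

0.00109%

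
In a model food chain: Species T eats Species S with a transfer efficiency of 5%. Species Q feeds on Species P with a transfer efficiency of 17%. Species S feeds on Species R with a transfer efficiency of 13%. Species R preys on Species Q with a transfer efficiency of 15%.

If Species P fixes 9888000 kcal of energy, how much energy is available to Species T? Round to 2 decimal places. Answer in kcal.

1638.94 kcal

Species Q: 9888000 × 0.17 = 1680960 kcal
Species R: 1680960 × 0.15 = 252144 kcal
Species S: 252144 × 0.13 = 32778.72 kcal
Species T: 32778.72 × 0.05 = 1638.936 kcal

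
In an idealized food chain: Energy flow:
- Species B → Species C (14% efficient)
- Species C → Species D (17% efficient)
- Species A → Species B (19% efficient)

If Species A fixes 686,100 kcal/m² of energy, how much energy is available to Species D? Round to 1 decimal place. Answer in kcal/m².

3102.5 kcal/m²

Species B: 686100 × 0.19 = 130359 kcal/m²
Species C: 130359 × 0.14 = 18250.26 kcal/m²
Species D: 18250.26 × 0.17 = 3102.5442 kcal/m²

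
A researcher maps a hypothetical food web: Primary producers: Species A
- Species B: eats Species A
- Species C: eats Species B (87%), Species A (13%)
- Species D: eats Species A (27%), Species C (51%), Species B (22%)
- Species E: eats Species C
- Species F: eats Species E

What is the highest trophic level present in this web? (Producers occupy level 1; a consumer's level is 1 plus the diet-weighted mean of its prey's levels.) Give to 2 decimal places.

Species B: 1 + 1 = 2
Species C: 1 + (0.87×2 + 0.13×1) = 2.87
Species D: 1 + (0.27×1 + 0.51×2.87 + 0.22×2) = 3.1737
Species E: 1 + 2.87 = 3.87
Species F: 1 + 3.87 = 4.87

4.87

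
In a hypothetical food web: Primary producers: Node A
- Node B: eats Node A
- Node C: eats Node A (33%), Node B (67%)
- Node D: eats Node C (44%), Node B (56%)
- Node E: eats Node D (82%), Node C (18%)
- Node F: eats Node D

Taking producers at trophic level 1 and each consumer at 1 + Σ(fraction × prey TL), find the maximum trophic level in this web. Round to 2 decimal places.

Node B: 1 + 1 = 2
Node C: 1 + (0.33×1 + 0.67×2) = 2.67
Node D: 1 + (0.44×2.67 + 0.56×2) = 3.2948
Node E: 1 + (0.82×3.2948 + 0.18×2.67) = 4.182336
Node F: 1 + 3.2948 = 4.2948

4.29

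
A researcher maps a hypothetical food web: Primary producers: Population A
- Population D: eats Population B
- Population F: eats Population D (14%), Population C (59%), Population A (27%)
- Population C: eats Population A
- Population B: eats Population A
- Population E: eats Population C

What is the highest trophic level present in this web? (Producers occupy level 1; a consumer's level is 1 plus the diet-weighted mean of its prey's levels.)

Population B: 1 + 1 = 2
Population C: 1 + 1 = 2
Population D: 1 + 2 = 3
Population E: 1 + 2 = 3
Population F: 1 + (0.14×3 + 0.59×2 + 0.27×1) = 2.87

3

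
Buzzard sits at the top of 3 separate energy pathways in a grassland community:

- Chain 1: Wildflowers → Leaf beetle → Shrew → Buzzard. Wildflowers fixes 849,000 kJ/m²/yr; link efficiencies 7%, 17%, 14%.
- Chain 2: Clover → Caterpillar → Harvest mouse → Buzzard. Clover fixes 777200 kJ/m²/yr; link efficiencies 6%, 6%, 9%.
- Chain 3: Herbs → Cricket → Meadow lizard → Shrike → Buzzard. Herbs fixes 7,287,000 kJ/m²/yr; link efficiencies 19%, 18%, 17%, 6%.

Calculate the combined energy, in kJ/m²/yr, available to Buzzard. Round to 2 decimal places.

4208.24 kJ/m²/yr

Chain 1: 849000 × 0.07 × 0.17 × 0.14 = 1414.434 kJ/m²/yr
Chain 2: 777200 × 0.06 × 0.06 × 0.09 = 251.8128 kJ/m²/yr
Chain 3: 7287000 × 0.19 × 0.18 × 0.17 × 0.06 = 2541.99708 kJ/m²/yr
Total at Buzzard: 1414.434 + 251.8128 + 2541.99708 = 4208.24388 kJ/m²/yr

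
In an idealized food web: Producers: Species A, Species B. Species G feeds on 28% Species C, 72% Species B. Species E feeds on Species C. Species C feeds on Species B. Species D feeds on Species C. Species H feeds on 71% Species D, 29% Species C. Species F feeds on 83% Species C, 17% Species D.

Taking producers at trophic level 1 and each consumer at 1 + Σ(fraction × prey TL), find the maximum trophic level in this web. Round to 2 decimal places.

3.71

Species C: 1 + 1 = 2
Species D: 1 + 2 = 3
Species E: 1 + 2 = 3
Species F: 1 + (0.83×2 + 0.17×3) = 3.17
Species G: 1 + (0.28×2 + 0.72×1) = 2.28
Species H: 1 + (0.71×3 + 0.29×2) = 3.71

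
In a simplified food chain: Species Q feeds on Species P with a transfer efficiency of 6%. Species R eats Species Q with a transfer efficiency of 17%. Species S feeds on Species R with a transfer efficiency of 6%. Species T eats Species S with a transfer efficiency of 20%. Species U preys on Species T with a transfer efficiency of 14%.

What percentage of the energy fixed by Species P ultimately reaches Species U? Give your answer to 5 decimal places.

Product of link efficiencies: 0.06 × 0.17 × 0.06 × 0.2 × 0.14 = 0.000017136
As a percentage: 0.000017136 × 100 = 0.00171%

0.00171%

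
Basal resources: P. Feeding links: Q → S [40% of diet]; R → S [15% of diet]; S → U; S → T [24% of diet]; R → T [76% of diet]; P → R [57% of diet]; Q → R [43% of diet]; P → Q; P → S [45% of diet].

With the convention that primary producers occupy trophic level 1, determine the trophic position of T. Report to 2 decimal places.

Q: 1 + 1 = 2
R: 1 + (0.57×1 + 0.43×2) = 2.43
S: 1 + (0.45×1 + 0.4×2 + 0.15×2.43) = 2.6145
T: 1 + (0.24×2.6145 + 0.76×2.43) = 3.47428
U: 1 + 2.6145 = 3.6145

3.47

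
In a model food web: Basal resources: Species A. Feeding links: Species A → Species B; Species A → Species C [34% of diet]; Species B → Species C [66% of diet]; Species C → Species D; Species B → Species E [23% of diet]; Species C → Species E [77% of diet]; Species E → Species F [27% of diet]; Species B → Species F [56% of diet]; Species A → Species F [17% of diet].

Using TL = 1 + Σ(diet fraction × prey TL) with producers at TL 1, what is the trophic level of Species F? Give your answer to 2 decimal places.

Species B: 1 + 1 = 2
Species C: 1 + (0.34×1 + 0.66×2) = 2.66
Species D: 1 + 2.66 = 3.66
Species E: 1 + (0.23×2 + 0.77×2.66) = 3.5082
Species F: 1 + (0.27×3.5082 + 0.56×2 + 0.17×1) = 3.237214

3.24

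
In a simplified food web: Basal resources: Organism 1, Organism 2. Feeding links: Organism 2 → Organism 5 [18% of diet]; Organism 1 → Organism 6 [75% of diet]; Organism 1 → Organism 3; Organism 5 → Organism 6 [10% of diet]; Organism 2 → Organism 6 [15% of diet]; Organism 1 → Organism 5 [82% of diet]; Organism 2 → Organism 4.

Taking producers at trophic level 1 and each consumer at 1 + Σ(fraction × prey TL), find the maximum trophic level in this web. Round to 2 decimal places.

2.10

Organism 3: 1 + 1 = 2
Organism 4: 1 + 1 = 2
Organism 5: 1 + (0.82×1 + 0.18×1) = 2
Organism 6: 1 + (0.15×1 + 0.1×2 + 0.75×1) = 2.1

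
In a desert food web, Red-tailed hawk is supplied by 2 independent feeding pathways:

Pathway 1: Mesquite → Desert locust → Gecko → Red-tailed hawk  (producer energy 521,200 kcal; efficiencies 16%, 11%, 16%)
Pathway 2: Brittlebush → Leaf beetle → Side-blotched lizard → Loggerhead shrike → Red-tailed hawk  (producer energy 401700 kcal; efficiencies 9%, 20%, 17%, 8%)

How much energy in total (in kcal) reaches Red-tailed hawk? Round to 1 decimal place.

1566.0 kcal

Pathway 1: 521200 × 0.16 × 0.11 × 0.16 = 1467.6992 kcal
Pathway 2: 401700 × 0.09 × 0.2 × 0.17 × 0.08 = 98.33616 kcal
Total at Red-tailed hawk: 1467.6992 + 98.33616 = 1566.03536 kcal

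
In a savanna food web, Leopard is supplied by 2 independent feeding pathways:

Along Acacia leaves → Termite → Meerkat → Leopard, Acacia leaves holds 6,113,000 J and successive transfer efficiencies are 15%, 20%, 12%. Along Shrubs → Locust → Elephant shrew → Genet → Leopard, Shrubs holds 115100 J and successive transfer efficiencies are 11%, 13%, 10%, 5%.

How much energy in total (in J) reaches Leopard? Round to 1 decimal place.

Via Acacia leaves: 6113000 × 0.15 × 0.2 × 0.12 = 22006.8 J
Via Shrubs: 115100 × 0.11 × 0.13 × 0.1 × 0.05 = 8.22965 J
Total at Leopard: 22006.8 + 8.22965 = 22015.02965 J

22015.0 J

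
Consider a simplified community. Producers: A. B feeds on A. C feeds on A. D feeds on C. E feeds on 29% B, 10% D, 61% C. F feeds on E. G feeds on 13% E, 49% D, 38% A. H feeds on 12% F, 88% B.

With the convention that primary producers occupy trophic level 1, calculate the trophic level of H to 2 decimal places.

3.25

B: 1 + 1 = 2
C: 1 + 1 = 2
D: 1 + 2 = 3
E: 1 + (0.29×2 + 0.1×3 + 0.61×2) = 3.1
F: 1 + 3.1 = 4.1
G: 1 + (0.13×3.1 + 0.49×3 + 0.38×1) = 3.253
H: 1 + (0.12×4.1 + 0.88×2) = 3.252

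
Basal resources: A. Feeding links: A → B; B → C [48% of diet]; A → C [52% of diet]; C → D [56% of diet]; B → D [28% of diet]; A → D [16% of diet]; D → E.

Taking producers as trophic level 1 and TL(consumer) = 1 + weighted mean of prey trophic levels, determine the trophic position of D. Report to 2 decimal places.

3.11

B: 1 + 1 = 2
C: 1 + (0.48×2 + 0.52×1) = 2.48
D: 1 + (0.56×2.48 + 0.28×2 + 0.16×1) = 3.1088
E: 1 + 3.1088 = 4.1088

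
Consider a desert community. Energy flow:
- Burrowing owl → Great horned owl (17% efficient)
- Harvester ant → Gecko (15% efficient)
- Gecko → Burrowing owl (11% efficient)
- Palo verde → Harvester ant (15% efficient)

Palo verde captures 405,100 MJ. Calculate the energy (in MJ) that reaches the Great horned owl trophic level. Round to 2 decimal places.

Harvester ant: 405100 × 0.15 = 60765 MJ
Gecko: 60765 × 0.15 = 9114.75 MJ
Burrowing owl: 9114.75 × 0.11 = 1002.6225 MJ
Great horned owl: 1002.6225 × 0.17 = 170.445825 MJ

170.45 MJ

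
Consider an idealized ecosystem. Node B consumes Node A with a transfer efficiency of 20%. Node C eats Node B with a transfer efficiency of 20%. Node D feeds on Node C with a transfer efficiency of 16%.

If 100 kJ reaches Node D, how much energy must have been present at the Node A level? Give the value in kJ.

15625 kJ

Cumulative transfer efficiency: 0.2 × 0.2 × 0.16 = 0.0064
Node A energy = 100 / 0.0064 = 15625 kJ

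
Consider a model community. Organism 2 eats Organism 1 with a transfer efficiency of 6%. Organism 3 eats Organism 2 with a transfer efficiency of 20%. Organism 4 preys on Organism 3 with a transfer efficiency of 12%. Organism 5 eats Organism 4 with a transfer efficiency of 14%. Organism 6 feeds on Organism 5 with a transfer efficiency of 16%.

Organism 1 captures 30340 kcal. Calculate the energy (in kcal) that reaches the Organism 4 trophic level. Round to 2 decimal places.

43.69 kcal

Organism 2: 30340 × 0.06 = 1820.4 kcal
Organism 3: 1820.4 × 0.2 = 364.08 kcal
Organism 4: 364.08 × 0.12 = 43.6896 kcal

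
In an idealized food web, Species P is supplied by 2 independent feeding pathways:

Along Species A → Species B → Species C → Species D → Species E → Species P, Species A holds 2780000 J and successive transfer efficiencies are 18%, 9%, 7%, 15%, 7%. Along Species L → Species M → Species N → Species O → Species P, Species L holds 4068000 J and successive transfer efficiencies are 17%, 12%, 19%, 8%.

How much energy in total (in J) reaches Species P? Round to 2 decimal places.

1294.51 J

Via Species A: 2780000 × 0.18 × 0.09 × 0.07 × 0.15 × 0.07 = 33.10146 J
Via Species L: 4068000 × 0.17 × 0.12 × 0.19 × 0.08 = 1261.40544 J
Total at Species P: 33.10146 + 1261.40544 = 1294.5069 J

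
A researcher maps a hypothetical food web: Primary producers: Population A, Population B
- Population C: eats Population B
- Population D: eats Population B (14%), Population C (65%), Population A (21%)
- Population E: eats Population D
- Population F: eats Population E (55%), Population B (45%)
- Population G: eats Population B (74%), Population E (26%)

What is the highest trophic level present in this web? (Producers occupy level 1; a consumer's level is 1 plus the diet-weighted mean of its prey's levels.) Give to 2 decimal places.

3.65

Population C: 1 + 1 = 2
Population D: 1 + (0.14×1 + 0.65×2 + 0.21×1) = 2.65
Population E: 1 + 2.65 = 3.65
Population F: 1 + (0.55×3.65 + 0.45×1) = 3.4575
Population G: 1 + (0.74×1 + 0.26×3.65) = 2.689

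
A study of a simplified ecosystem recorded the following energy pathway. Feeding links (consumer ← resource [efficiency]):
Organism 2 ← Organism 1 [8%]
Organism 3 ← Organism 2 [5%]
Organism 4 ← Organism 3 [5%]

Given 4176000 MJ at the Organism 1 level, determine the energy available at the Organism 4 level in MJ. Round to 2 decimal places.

Organism 2: 4176000 × 0.08 = 334080 MJ
Organism 3: 334080 × 0.05 = 16704 MJ
Organism 4: 16704 × 0.05 = 835.2 MJ

835.20 MJ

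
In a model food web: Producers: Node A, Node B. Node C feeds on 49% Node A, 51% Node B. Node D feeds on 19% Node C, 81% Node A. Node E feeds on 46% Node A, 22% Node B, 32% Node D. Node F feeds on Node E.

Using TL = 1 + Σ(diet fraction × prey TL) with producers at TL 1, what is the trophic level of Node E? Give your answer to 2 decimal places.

2.38

Node C: 1 + (0.49×1 + 0.51×1) = 2
Node D: 1 + (0.19×2 + 0.81×1) = 2.19
Node E: 1 + (0.46×1 + 0.22×1 + 0.32×2.19) = 2.3808
Node F: 1 + 2.3808 = 3.3808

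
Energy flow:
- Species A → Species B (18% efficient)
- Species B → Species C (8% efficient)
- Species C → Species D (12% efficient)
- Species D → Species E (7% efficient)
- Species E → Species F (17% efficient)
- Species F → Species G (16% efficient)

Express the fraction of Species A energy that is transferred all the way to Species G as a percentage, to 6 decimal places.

Product of link efficiencies: 0.18 × 0.08 × 0.12 × 0.07 × 0.17 × 0.16 = 0.000003290112
As a percentage: 0.000003290112 × 100 = 0.000329%

0.000329%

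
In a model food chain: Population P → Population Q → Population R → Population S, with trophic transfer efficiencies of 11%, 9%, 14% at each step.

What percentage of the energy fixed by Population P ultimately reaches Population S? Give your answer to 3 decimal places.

0.139%

Product of link efficiencies: 0.11 × 0.09 × 0.14 = 0.001386
As a percentage: 0.001386 × 100 = 0.139%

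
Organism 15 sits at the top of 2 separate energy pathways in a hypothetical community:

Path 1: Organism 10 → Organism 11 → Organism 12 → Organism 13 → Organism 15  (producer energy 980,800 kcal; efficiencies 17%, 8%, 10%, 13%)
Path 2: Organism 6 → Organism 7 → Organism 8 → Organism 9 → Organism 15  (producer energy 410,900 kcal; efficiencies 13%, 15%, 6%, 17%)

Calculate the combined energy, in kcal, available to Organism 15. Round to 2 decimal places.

255.13 kcal

Path 1: 980800 × 0.17 × 0.08 × 0.1 × 0.13 = 173.40544 kcal
Path 2: 410900 × 0.13 × 0.15 × 0.06 × 0.17 = 81.72801 kcal
Total at Organism 15: 173.40544 + 81.72801 = 255.13345 kcal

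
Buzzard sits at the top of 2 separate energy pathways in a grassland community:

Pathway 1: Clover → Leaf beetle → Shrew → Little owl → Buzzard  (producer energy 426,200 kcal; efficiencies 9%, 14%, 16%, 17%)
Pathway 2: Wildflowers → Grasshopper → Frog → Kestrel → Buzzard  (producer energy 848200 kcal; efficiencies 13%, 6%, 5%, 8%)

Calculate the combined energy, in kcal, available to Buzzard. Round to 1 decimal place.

172.5 kcal

Pathway 1: 426200 × 0.09 × 0.14 × 0.16 × 0.17 = 146.067264 kcal
Pathway 2: 848200 × 0.13 × 0.06 × 0.05 × 0.08 = 26.46384 kcal
Total at Buzzard: 146.067264 + 26.46384 = 172.531104 kcal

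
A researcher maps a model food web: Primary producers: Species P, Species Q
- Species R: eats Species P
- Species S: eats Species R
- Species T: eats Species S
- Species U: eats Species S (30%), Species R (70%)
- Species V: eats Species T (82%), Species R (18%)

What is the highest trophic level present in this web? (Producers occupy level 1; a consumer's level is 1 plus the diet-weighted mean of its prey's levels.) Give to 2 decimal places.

Species R: 1 + 1 = 2
Species S: 1 + 2 = 3
Species T: 1 + 3 = 4
Species U: 1 + (0.3×3 + 0.7×2) = 3.3
Species V: 1 + (0.82×4 + 0.18×2) = 4.64

4.64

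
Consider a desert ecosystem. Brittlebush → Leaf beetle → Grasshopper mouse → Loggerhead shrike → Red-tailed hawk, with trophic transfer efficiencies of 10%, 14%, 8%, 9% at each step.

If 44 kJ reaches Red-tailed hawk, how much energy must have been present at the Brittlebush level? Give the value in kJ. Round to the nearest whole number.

436508 kJ

Cumulative transfer efficiency: 0.1 × 0.14 × 0.08 × 0.09 = 0.0001008
Brittlebush energy = 44 / 0.0001008 = 436508 kJ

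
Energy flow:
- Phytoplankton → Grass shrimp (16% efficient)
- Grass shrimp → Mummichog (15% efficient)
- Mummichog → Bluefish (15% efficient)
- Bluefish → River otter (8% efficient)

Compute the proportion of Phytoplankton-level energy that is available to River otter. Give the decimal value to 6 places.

Product of link efficiencies: 0.16 × 0.15 × 0.15 × 0.08 = 0.000288

0.000288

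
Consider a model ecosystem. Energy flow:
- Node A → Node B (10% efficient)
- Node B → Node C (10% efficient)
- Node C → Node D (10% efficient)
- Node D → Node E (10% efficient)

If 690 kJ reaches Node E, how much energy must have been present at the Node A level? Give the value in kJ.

Cumulative transfer efficiency: 0.1 × 0.1 × 0.1 × 0.1 = 0.0001
Node A energy = 690 / 0.0001 = 6900000 kJ

6900000 kJ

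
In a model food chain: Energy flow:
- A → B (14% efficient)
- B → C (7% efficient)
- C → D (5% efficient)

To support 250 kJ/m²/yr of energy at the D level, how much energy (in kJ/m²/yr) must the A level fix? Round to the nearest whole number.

Cumulative transfer efficiency: 0.14 × 0.07 × 0.05 = 0.00049
A energy = 250 / 0.00049 = 510204 kJ/m²/yr

510204 kJ/m²/yr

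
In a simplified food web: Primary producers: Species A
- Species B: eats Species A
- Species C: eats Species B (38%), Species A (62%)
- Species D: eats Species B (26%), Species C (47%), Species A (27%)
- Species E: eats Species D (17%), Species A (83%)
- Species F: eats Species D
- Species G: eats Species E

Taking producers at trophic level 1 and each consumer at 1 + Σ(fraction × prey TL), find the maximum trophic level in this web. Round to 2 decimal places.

Species B: 1 + 1 = 2
Species C: 1 + (0.38×2 + 0.62×1) = 2.38
Species D: 1 + (0.26×2 + 0.47×2.38 + 0.27×1) = 2.9086
Species E: 1 + (0.17×2.9086 + 0.83×1) = 2.324462
Species F: 1 + 2.9086 = 3.9086
Species G: 1 + 2.324462 = 3.324462

3.91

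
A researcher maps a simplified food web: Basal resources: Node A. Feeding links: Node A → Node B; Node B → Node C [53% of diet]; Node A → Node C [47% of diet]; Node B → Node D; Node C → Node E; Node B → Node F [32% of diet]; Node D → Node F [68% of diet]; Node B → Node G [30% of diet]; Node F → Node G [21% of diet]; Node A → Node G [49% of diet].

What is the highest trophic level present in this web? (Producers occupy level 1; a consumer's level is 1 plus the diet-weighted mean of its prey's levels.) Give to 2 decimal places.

3.68

Node B: 1 + 1 = 2
Node C: 1 + (0.53×2 + 0.47×1) = 2.53
Node D: 1 + 2 = 3
Node E: 1 + 2.53 = 3.53
Node F: 1 + (0.32×2 + 0.68×3) = 3.68
Node G: 1 + (0.3×2 + 0.21×3.68 + 0.49×1) = 2.8628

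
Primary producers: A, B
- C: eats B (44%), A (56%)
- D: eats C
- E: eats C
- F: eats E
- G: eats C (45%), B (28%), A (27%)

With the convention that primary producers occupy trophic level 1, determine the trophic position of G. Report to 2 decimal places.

C: 1 + (0.44×1 + 0.56×1) = 2
D: 1 + 2 = 3
E: 1 + 2 = 3
F: 1 + 3 = 4
G: 1 + (0.45×2 + 0.28×1 + 0.27×1) = 2.45

2.45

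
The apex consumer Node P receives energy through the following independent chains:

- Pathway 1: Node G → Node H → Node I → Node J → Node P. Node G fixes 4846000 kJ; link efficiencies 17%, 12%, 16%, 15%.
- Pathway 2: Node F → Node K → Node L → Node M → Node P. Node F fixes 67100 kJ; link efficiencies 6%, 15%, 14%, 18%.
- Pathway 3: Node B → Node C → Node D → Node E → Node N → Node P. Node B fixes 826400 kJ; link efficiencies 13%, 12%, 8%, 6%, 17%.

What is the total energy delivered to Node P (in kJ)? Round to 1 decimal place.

2398.3 kJ

Pathway 1: 4846000 × 0.17 × 0.12 × 0.16 × 0.15 = 2372.6016 kJ
Pathway 2: 67100 × 0.06 × 0.15 × 0.14 × 0.18 = 15.21828 kJ
Pathway 3: 826400 × 0.13 × 0.12 × 0.08 × 0.06 × 0.17 = 10.51974144 kJ
Total at Node P: 2372.6016 + 15.21828 + 10.51974144 = 2398.33962144 kJ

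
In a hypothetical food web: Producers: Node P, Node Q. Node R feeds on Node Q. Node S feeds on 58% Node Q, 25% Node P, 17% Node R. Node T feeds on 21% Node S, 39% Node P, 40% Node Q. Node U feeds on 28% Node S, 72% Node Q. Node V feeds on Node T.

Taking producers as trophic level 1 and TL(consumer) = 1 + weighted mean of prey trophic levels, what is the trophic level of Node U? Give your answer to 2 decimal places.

Node R: 1 + 1 = 2
Node S: 1 + (0.58×1 + 0.25×1 + 0.17×2) = 2.17
Node T: 1 + (0.21×2.17 + 0.39×1 + 0.4×1) = 2.2457
Node U: 1 + (0.28×2.17 + 0.72×1) = 2.3276
Node V: 1 + 2.2457 = 3.2457

2.33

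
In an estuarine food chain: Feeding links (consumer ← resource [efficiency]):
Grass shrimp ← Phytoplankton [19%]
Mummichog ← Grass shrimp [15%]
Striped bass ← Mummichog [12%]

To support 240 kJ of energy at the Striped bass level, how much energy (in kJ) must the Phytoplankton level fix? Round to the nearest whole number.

70175 kJ

Cumulative transfer efficiency: 0.19 × 0.15 × 0.12 = 0.00342
Phytoplankton energy = 240 / 0.00342 = 70175 kJ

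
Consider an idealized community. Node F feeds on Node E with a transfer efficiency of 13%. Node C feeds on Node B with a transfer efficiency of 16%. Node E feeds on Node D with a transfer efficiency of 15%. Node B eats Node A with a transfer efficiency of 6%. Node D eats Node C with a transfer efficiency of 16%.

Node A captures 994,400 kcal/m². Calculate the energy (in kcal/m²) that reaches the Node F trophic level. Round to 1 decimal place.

29.8 kcal/m²

Node B: 994400 × 0.06 = 59664 kcal/m²
Node C: 59664 × 0.16 = 9546.24 kcal/m²
Node D: 9546.24 × 0.16 = 1527.3984 kcal/m²
Node E: 1527.3984 × 0.15 = 229.10976 kcal/m²
Node F: 229.10976 × 0.13 = 29.7842688 kcal/m²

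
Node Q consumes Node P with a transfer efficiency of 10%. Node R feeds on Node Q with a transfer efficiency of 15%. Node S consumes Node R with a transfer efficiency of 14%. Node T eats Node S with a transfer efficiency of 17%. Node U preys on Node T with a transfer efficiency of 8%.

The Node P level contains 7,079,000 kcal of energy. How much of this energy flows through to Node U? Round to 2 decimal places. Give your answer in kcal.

202.18 kcal

Node Q: 7079000 × 0.1 = 707900 kcal
Node R: 707900 × 0.15 = 106185 kcal
Node S: 106185 × 0.14 = 14865.9 kcal
Node T: 14865.9 × 0.17 = 2527.203 kcal
Node U: 2527.203 × 0.08 = 202.17624 kcal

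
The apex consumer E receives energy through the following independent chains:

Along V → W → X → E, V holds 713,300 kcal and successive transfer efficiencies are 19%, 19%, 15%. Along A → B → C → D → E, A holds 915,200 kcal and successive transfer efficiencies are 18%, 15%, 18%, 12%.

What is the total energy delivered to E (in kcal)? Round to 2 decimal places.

Via V: 713300 × 0.19 × 0.19 × 0.15 = 3862.5195 kcal
Via A: 915200 × 0.18 × 0.15 × 0.18 × 0.12 = 533.74464 kcal
Total at E: 3862.5195 + 533.74464 = 4396.26414 kcal

4396.26 kcal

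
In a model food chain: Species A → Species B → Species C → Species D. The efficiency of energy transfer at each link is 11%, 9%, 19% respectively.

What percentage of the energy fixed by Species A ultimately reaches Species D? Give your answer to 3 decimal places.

Product of link efficiencies: 0.11 × 0.09 × 0.19 = 0.001881
As a percentage: 0.001881 × 100 = 0.188%

0.188%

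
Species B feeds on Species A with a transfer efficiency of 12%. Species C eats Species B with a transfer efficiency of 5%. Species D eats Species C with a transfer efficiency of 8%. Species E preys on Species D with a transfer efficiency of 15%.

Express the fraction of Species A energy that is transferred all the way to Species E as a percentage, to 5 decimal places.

0.00720%

Product of link efficiencies: 0.12 × 0.05 × 0.08 × 0.15 = 0.000072
As a percentage: 0.000072 × 100 = 0.00720%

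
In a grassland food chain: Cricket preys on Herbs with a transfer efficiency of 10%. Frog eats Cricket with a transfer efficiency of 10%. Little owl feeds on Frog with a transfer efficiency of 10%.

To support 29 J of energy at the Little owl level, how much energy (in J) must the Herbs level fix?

Cumulative transfer efficiency: 0.1 × 0.1 × 0.1 = 0.001
Herbs energy = 29 / 0.001 = 29000 J

29000 J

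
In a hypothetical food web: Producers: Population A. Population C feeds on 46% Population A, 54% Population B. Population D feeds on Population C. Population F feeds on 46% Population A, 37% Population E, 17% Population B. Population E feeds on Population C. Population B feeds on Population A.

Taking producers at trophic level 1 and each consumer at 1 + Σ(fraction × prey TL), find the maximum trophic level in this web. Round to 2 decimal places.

Population B: 1 + 1 = 2
Population C: 1 + (0.46×1 + 0.54×2) = 2.54
Population D: 1 + 2.54 = 3.54
Population E: 1 + 2.54 = 3.54
Population F: 1 + (0.46×1 + 0.37×3.54 + 0.17×2) = 3.1098

3.54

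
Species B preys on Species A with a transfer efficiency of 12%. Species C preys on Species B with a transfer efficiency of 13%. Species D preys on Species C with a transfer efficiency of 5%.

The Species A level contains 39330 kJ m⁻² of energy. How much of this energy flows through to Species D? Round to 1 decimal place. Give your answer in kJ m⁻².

30.7 kJ m⁻²

Species B: 39330 × 0.12 = 4719.6 kJ m⁻²
Species C: 4719.6 × 0.13 = 613.548 kJ m⁻²
Species D: 613.548 × 0.05 = 30.6774 kJ m⁻²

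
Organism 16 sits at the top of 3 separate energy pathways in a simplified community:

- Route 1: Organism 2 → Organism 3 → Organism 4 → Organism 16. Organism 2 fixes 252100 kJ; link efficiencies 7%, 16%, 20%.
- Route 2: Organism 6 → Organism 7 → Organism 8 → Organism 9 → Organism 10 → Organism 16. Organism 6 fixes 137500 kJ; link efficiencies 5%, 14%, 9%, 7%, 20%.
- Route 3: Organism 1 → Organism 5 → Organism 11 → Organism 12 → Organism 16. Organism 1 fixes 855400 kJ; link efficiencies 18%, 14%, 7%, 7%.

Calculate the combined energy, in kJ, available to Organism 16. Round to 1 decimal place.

Route 1: 252100 × 0.07 × 0.16 × 0.2 = 564.704 kJ
Route 2: 137500 × 0.05 × 0.14 × 0.09 × 0.07 × 0.2 = 1.21275 kJ
Route 3: 855400 × 0.18 × 0.14 × 0.07 × 0.07 = 105.624792 kJ
Total at Organism 16: 564.704 + 1.21275 + 105.624792 = 671.541542 kJ

671.5 kJ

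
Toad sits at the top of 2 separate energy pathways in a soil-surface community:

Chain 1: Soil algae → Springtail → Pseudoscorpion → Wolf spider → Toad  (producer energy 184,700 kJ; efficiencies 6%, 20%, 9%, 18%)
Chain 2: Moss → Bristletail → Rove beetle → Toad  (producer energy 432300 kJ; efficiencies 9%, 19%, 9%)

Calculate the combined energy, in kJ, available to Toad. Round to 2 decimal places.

701.22 kJ

Chain 1: 184700 × 0.06 × 0.2 × 0.09 × 0.18 = 35.90568 kJ
Chain 2: 432300 × 0.09 × 0.19 × 0.09 = 665.3097 kJ
Total at Toad: 35.90568 + 665.3097 = 701.21538 kJ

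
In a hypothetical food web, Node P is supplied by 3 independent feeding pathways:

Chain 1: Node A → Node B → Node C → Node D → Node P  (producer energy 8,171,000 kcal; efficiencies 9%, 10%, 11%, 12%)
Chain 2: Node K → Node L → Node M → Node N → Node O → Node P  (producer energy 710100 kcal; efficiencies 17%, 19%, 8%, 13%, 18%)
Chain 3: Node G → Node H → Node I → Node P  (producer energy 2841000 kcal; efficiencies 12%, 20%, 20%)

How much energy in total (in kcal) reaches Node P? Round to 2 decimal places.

Chain 1: 8171000 × 0.09 × 0.1 × 0.11 × 0.12 = 970.7148 kcal
Chain 2: 710100 × 0.17 × 0.19 × 0.08 × 0.13 × 0.18 = 42.93662256 kcal
Chain 3: 2841000 × 0.12 × 0.2 × 0.2 = 13636.8 kcal
Total at Node P: 970.7148 + 42.93662256 + 13636.8 = 14650.45142256 kcal

14650.45 kcal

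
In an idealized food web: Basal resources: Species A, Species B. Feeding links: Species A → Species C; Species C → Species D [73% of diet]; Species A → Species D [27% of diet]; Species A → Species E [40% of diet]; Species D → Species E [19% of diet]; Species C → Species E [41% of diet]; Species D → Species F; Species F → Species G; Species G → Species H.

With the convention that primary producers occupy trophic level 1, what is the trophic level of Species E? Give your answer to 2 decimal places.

2.74

Species C: 1 + 1 = 2
Species D: 1 + (0.73×2 + 0.27×1) = 2.73
Species E: 1 + (0.4×1 + 0.19×2.73 + 0.41×2) = 2.7387
Species F: 1 + 2.73 = 3.73
Species G: 1 + 3.73 = 4.73
Species H: 1 + 4.73 = 5.73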